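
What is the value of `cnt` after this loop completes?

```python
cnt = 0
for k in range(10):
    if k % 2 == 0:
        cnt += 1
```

Count numbers divisible by 2 in range(10)
`cnt` takes the values: 0 → 1 → 2 → 3 → 4 → 5

Answer: 5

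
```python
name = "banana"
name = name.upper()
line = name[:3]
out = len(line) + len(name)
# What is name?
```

Trace:
`name = "banana"` → name = 'banana'
`name = name.upper()` → name = 'BANANA'
`line = name[:3]` → line = 'BAN'
`out = len(line) + len(name)` → out = 9
So name = 'BANANA'

Answer: 'BANANA'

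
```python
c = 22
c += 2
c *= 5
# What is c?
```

Trace:
`c = 22` → c = 22
`c += 2` → c = 24
`c *= 5` → c = 120
So c = 120

Answer: 120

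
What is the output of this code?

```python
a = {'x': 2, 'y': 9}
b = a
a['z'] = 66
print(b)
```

Key concept: dict aliasing.
Step by step:
`a = {'x': 2, 'y': 9}` → a = {'x': 2, 'y': 9}
`b = a` → b = {'x': 2, 'y': 9} (same object as a)
`a['z'] = 66` → a = {'x': 2, 'y': 9, 'z': 66} (same object as b); b = {'x': 2, 'y': 9, 'z': 66} (same object as a)
`print(b)` → prints {'x': 2, 'y': 9, 'z': 66}

Answer: {'x': 2, 'y': 9, 'z': 66}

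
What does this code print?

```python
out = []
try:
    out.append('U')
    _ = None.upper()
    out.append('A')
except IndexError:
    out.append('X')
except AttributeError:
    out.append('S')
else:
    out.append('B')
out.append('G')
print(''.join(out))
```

Execution trace: 'U' (try body) → 'S' (except AttributeError) → 'G' (after the try/except). Output: USG

Answer: USG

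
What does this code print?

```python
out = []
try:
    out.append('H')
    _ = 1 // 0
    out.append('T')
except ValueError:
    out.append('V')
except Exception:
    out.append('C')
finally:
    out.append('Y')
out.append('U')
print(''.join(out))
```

Execution trace: 'H' (try body) → 'C' (except Exception) → 'Y' (finally) → 'U' (after the try/except). Output: HCYU

Answer: HCYU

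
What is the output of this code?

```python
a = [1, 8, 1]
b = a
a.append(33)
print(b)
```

Key concept: basic list aliasing.
Step by step:
`a = [1, 8, 1]` → a = [1, 8, 1]
`b = a` → b = [1, 8, 1] (same object as a)
`a.append(33)` → a = [1, 8, 1, 33] (same object as b); b = [1, 8, 1, 33] (same object as a)
`print(b)` → prints [1, 8, 1, 33]

Answer: [1, 8, 1, 33]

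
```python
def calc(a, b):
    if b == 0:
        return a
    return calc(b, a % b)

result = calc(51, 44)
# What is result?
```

calc(51, 44) -> calc(44, 7) -> calc(7, 2) -> calc(2, 1) -> calc(1, 0) -> 1

Answer: 1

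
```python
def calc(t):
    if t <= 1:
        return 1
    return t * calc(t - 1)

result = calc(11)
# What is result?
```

calc(11) = 11 * 10 * 9 * 8 * 7 * 6 * 5 * 4 * 3 * 2 * 1 = 39916800

Answer: 39916800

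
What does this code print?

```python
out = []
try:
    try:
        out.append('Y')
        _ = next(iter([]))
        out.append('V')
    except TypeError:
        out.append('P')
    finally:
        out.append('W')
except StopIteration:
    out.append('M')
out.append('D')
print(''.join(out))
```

Execution trace: 'Y' (try body) → 'W' (finally) → 'M' (outer except StopIteration) → 'D' (after the try/except). Output: YWMD

Answer: YWMD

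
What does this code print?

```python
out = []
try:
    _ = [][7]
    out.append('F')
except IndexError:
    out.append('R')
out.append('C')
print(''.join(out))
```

Execution trace: 'R' (except IndexError) → 'C' (after the try/except). Output: RC

Answer: RC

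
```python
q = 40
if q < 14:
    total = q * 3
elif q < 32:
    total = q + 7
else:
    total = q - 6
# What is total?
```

Trace:
`q = 40` → q = 40
`if q < 14: ...` → q < 14 is False, q < 32 is False, take else branch → total = 34
So total = 34

Answer: 34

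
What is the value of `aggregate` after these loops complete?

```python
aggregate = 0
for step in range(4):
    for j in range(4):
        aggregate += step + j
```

Sum of all step+j for step,j in 4x4
`aggregate` takes the values: 0 → 1 → 3 → 6 → 7 → 9 → 12 → 16 → 18 → 21 → 25 → 30 → 33 → 37 → 42 → 48

Answer: 48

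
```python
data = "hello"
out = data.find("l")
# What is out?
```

Trace:
`data = "hello"` → data = 'hello'
`out = data.find("l")` → out = 2
So out = 2

Answer: 2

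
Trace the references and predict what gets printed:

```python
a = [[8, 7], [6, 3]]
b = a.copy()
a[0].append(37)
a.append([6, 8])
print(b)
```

Key concept: shallow copy with nested lists.
Step by step:
`a = [[8, 7], [6, 3]]` → a = [[8, 7], [6, 3]]
`b = a.copy()` → b = [[8, 7], [6, 3]]
`a[0].append(37)` → a = [[8, 7, 37], [6, 3]]; b = [[8, 7, 37], [6, 3]]
`a.append([6, 8])` → a = [[8, 7, 37], [6, 3], [6, 8]]
`print(b)` → prints [[8, 7, 37], [6, 3]]

Answer: [[8, 7, 37], [6, 3]]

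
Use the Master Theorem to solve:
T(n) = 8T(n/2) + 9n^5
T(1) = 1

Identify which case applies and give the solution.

a=8, b=2, f(n)=9n^5. log_2(8) = 3. Since c=5 > 3 and the regularity condition holds (8(n/2)^5 = (8/2^5)n^5 with 8/2^5 < 1), Case 3 applies: T(n) = Θ(f(n)) = O(n^5).

Answer: O(n^5) - Case 3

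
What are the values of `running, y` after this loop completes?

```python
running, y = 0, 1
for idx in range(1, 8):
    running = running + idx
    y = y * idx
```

Sum and factorial of 1 to 7
`running, y` takes the values: (0, 1) → (1, 1) → (3, 1) → (3, 2) → (6, 2) → (6, 6) → (10, 6) → (10, 24) → (15, 24) → (15, 120) → (21, 120) → (21, 720) → (28, 720) → (28, 5040)

Answer: 28, 5040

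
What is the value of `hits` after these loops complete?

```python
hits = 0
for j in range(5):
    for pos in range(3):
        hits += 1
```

5 * 3 = 15
`hits` takes the values: 0 → 1 → 2 → 3 → 4 → 5 → 6 → 7 → 8 → 9 → 10 → 11 → 12 → 13 → 14 → 15

Answer: 15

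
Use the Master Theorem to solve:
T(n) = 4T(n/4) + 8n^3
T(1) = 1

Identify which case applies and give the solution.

a=4, b=4, f(n)=8n^3. log_4(4) = 1. Since c=3 > 1 and the regularity condition holds (4(n/4)^3 = (4/4^3)n^3 with 4/4^3 < 1), Case 3 applies: T(n) = Θ(f(n)) = O(n^3).

Answer: O(n^3) - Case 3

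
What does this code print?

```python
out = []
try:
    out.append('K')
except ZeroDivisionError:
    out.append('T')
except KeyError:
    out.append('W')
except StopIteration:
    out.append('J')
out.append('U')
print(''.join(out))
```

Execution trace: 'K' (try body, no exception) → 'U' (after the try/except). Output: KU

Answer: KU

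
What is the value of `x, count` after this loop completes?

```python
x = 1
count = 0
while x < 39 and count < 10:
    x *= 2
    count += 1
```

Double until >= 39 or 10 iterations
`x, count` takes the values: (1, 0) → (2, 0) → (2, 1) → (4, 1) → (4, 2) → (8, 2) → (8, 3) → (16, 3) → (16, 4) → (32, 4) → (32, 5) → (64, 5) → (64, 6)

Answer: 64, 6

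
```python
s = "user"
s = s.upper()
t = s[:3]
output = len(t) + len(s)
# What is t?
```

Trace:
`s = "user"` → s = 'user'
`s = s.upper()` → s = 'USER'
`t = s[:3]` → t = 'USE'
`output = len(t) + len(s)` → output = 7
So t = 'USE'

Answer: 'USE'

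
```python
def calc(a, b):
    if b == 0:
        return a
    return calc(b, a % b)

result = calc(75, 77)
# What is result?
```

calc(75, 77) -> calc(77, 75) -> calc(75, 2) -> calc(2, 1) -> calc(1, 0) -> 1

Answer: 1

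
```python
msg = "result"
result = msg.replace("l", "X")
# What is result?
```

Trace:
`msg = "result"` → msg = 'result'
`result = msg.replace("l", "X")` → result = 'resuXt'
So result = 'resuXt'

Answer: 'resuXt'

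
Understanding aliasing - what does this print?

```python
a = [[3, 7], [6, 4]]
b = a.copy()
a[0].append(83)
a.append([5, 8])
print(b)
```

Key concept: shallow copy with nested lists.
Step by step:
`a = [[3, 7], [6, 4]]` → a = [[3, 7], [6, 4]]
`b = a.copy()` → b = [[3, 7], [6, 4]]
`a[0].append(83)` → a = [[3, 7, 83], [6, 4]]; b = [[3, 7, 83], [6, 4]]
`a.append([5, 8])` → a = [[3, 7, 83], [6, 4], [5, 8]]
`print(b)` → prints [[3, 7, 83], [6, 4]]

Answer: [[3, 7, 83], [6, 4]]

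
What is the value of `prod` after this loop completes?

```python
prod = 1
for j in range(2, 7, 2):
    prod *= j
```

Product of even numbers 2 to 6
`prod` takes the values: 1 → 2 → 8 → 48

Answer: 48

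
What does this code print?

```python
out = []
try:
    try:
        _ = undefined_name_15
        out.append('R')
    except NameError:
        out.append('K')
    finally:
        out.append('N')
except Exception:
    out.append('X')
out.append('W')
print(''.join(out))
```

Execution trace: 'K' (inner except NameError) → 'N' (inner finally) → 'W' (after the try/except). Output: KNW

Answer: KNW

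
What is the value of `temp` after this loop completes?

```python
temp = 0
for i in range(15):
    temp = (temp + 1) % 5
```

Increment mod 5, 15 times = 0
`temp` takes the values: 0 → 1 → 2 → 3 → 4 → 0 → 1 → 2 → 3 → 4 → 0 → 1 → 2 → 3 → 4 → 0

Answer: 0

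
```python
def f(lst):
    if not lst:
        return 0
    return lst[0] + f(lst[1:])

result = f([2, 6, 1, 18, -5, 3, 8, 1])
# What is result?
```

2 + 6 + 1 + 18 + (-5) + 3 + 8 + 1 + 0 = 34

Answer: 34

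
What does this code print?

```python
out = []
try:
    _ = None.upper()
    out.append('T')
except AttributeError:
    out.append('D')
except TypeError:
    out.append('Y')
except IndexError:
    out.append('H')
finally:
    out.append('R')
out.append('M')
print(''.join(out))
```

Execution trace: 'D' (except AttributeError) → 'R' (finally) → 'M' (after the try/except). Output: DRM

Answer: DRM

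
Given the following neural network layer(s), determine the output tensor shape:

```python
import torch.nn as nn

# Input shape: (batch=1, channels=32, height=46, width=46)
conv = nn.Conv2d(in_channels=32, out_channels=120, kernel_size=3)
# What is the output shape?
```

Input: (1, 32, 46, 46) -> Output: (1, 120, 44, 44)

Answer: (1, 120, 44, 44)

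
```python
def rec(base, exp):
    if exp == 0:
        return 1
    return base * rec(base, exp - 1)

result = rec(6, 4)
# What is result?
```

rec(6, 4) = 6 * 6 * 6 * 6 = 1296

Answer: 1296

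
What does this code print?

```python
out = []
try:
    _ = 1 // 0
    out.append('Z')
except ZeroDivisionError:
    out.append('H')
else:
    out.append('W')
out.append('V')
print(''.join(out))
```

Execution trace: 'H' (except ZeroDivisionError) → 'V' (after the try/except). Output: HV

Answer: HV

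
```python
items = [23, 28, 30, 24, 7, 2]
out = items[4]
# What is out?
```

Trace:
`items = [23, 28, 30, 24, 7, 2]` → items = [23, 28, 30, 24, 7, 2]
`out = items[4]` → out = 7
So out = 7

Answer: 7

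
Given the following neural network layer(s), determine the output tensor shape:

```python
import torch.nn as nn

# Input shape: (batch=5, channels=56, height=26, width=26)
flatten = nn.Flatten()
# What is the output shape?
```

Input: (5, 56, 26, 26) -> Output: (5, 37856)

Answer: (5, 37856)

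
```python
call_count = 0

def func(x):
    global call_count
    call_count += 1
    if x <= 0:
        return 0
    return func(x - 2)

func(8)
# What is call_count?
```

Linear recursion stepping by 2: 5 calls from x=8 down to ≤0.

Answer: 5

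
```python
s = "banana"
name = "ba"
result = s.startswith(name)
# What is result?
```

Trace:
`s = "banana"` → s = 'banana'
`name = "ba"` → name = 'ba'
`result = s.startswith(name)` → result = True
So result = True

Answer: True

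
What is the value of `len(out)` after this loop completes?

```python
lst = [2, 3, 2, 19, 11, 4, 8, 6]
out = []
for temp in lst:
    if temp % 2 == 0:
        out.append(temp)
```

Count even numbers in [2, 3, 2, 19, 11, 4, 8, 6]
`out` takes the values: [] → [2] → [2, 2] → [2, 2, 4] → [2, 2, 4, 8] → [2, 2, 4, 8, 6]
So `len(out)` = 5

Answer: 5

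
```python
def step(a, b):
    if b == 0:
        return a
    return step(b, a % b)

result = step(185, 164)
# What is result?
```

step(185, 164) -> step(164, 21) -> step(21, 17) -> step(17, 4) -> step(4, 1) -> step(1, 0) -> 1

Answer: 1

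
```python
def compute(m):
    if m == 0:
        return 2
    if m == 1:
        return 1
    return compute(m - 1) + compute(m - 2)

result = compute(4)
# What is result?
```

Build up from base cases: compute(0)=2, compute(1)=1, compute(2)=3, compute(3)=4, compute(4)=7

Answer: 7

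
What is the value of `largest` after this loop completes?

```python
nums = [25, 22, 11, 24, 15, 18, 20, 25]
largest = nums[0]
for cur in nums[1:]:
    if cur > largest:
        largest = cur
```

Maximum of [25, 22, 11, 24, 15, 18, 20, 25]
`largest` takes the values: 25

Answer: 25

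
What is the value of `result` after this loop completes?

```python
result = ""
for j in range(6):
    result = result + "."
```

Repeat '.' 6 times
`result` takes the values: "" → "." → ".." → "..." → "...." → "....." → "......"

Answer: "......"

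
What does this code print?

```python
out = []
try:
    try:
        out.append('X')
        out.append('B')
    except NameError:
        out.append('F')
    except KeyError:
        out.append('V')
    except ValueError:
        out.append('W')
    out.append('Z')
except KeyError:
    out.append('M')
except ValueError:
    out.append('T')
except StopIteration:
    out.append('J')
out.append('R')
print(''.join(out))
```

Execution trace: 'X' (inner try body) → 'B' (inner try body, no exception) → 'Z' (try body, no exception) → 'R' (after the try/except). Output: XBZR

Answer: XBZR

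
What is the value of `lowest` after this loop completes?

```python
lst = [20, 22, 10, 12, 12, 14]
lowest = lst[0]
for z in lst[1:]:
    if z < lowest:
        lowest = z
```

Minimum of [20, 22, 10, 12, 12, 14]
`lowest` takes the values: 20 → 10

Answer: 10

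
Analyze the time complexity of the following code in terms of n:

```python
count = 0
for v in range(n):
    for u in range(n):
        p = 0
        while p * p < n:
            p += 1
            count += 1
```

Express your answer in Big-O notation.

Each loop level contributes: n × n × √n. Multiplying the contributions gives O(n^2√n).

Answer: O(n^2√n)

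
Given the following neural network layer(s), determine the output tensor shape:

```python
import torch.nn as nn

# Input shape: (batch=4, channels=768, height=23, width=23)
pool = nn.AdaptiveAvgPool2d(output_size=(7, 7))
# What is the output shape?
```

Input: (4, 768, 23, 23) -> Output: (4, 768, 7, 7)

Answer: (4, 768, 7, 7)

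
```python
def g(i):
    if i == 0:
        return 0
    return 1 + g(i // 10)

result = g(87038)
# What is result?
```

Count of digits of 87038: 5

Answer: 5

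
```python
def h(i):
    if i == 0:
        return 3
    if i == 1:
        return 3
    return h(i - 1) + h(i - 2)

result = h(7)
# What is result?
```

Build up from base cases: h(0)=3, h(1)=3, h(2)=6, h(3)=9, h(4)=15, h(5)=24, h(6)=39, ..., h(7)=63

Answer: 63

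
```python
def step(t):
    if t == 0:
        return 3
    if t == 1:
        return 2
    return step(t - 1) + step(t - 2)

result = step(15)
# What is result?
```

Build up from base cases: step(0)=3, step(1)=2, step(2)=5, step(3)=7, step(4)=12, step(5)=19, step(6)=31, ..., step(15)=2351

Answer: 2351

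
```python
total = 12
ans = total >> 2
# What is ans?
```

Trace:
`total = 12` → total = 12
`ans = total >> 2` → ans = 3
So ans = 3

Answer: 3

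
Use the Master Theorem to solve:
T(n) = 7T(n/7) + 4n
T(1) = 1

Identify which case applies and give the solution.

a=7, b=7, f(n)=4n. log_7(7) = 1. Since c=1 = 1, Case 2 applies: T(n) = Θ(n^log_b(a) · log n) = O(n log n).

Answer: O(n log n) - Case 2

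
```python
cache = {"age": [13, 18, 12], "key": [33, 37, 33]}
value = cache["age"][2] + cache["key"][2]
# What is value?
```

Trace:
`cache = {"age": [13, 18, 12], "key": [33, 37, 33]}` → cache = {'age': [13, 18, 12], 'key': [33, 37, 33]}
`value = cache["age"][2] + cache["key"][2]` → value = 45
So value = 45

Answer: 45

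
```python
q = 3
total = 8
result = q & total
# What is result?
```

Trace:
`q = 3` → q = 3
`total = 8` → total = 8
`result = q & total` → result = 0
So result = 0

Answer: 0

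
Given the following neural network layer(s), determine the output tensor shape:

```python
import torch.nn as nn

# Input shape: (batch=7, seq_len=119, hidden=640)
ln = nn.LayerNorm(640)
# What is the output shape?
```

Input: (7, 119, 640) -> Output: (7, 119, 640)

Answer: (7, 119, 640)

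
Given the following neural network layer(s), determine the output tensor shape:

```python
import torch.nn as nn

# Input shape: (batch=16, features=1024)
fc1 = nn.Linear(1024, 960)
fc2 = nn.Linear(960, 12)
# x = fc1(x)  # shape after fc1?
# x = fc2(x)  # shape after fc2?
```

Input: (16, 1024) -> after fc1: (16, 960) -> Output: (16, 12)

Answer: (16, 12)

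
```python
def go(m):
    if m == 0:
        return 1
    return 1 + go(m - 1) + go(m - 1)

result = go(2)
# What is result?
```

go(m) = 1 + 2·go(m-1), go(0)=1. Closed form: (1+1)·2^2 - 1 = 7.

Answer: 7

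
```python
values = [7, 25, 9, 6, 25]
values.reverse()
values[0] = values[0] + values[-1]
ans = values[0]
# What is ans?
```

Trace:
`values = [7, 25, 9, 6, 25]` → values = [7, 25, 9, 6, 25]
`values.reverse()` → values = [25, 6, 9, 25, 7]
`values[0] = values[0] + values[-1]` → values = [32, 6, 9, 25, 7]
`ans = values[0]` → ans = 32
So ans = 32

Answer: 32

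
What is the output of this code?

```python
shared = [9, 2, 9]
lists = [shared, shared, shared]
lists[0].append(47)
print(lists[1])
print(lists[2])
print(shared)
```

Key concept: list of same reference.
Step by step:
`shared = [9, 2, 9]` → shared = [9, 2, 9]
`lists = [shared, shared, shared]` → lists = [[9, 2, 9], [9, 2, 9], [9, 2, 9]]
`lists[0].append(47)` → shared = [9, 2, 9, 47]; lists = [[9, 2, 9, 47], [9, 2, 9, 47], [9, 2, 9, 47]]
`print(lists[1])` → prints [9, 2, 9, 47]
`print(lists[2])` → prints [9, 2, 9, 47]
`print(shared)` → prints [9, 2, 9, 47]

Answer:
[9, 2, 9, 47]
[9, 2, 9, 47]
[9, 2, 9, 47]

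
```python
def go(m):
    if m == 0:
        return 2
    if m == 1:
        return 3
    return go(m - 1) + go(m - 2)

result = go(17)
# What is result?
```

Build up from base cases: go(0)=2, go(1)=3, go(2)=5, go(3)=8, go(4)=13, go(5)=21, go(6)=34, ..., go(17)=6765

Answer: 6765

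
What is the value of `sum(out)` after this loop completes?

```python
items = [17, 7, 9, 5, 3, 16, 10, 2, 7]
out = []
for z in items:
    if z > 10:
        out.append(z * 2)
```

Sum of doubled values > 10
`out` takes the values: [] → [34] → [34, 32]
So `sum(out)` = 66

Answer: 66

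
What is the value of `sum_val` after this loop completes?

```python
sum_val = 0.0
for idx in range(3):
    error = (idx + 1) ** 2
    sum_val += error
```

Sum of squared losses 1² + 2² + ... + 3²
`sum_val` takes the values: 0.0 → 1.0 → 5.0 → 14.0

Answer: 14.0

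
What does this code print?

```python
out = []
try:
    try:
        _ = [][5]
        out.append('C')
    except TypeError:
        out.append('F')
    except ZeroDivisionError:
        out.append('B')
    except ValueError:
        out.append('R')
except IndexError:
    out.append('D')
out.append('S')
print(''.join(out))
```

Execution trace: 'D' (outer except IndexError) → 'S' (after the try/except). Output: DS

Answer: DS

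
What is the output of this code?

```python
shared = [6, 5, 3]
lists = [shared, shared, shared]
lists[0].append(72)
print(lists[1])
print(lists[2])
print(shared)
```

Key concept: list of same reference.
Step by step:
`shared = [6, 5, 3]` → shared = [6, 5, 3]
`lists = [shared, shared, shared]` → lists = [[6, 5, 3], [6, 5, 3], [6, 5, 3]]
`lists[0].append(72)` → shared = [6, 5, 3, 72]; lists = [[6, 5, 3, 72], [6, 5, 3, 72], [6, 5, 3, 72]]
`print(lists[1])` → prints [6, 5, 3, 72]
`print(lists[2])` → prints [6, 5, 3, 72]
`print(shared)` → prints [6, 5, 3, 72]

Answer:
[6, 5, 3, 72]
[6, 5, 3, 72]
[6, 5, 3, 72]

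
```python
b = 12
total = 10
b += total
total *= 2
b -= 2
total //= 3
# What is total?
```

Trace:
`b = 12` → b = 12
`total = 10` → total = 10
`b += total` → b = 22
`total *= 2` → total = 20
`b -= 2` → b = 20
`total //= 3` → total = 6
So total = 6

Answer: 6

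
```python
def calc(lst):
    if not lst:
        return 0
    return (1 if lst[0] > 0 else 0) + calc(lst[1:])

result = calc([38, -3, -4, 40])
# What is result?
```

Count of positive elements in [38, -3, -4, 40] = 2

Answer: 2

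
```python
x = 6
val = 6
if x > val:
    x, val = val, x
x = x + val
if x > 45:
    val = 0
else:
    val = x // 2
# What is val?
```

Trace:
`x = 6` → x = 6
`val = 6` → val = 6
`if x > val: ...` → x > val is False → no variable changes
`x = x + val` → x = 12
`if x > 45: ...` → x > 45 is False, take else branch → no variable changes
So val = 6

Answer: 6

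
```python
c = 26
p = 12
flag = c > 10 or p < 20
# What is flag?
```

Trace:
`c = 26` → c = 26
`p = 12` → p = 12
`flag = c > 10 or p < 20` → flag = True
So flag = True

Answer: True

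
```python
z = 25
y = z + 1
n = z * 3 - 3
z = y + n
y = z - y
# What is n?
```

Trace:
`z = 25` → z = 25
`y = z + 1` → y = 26
`n = z * 3 - 3` → n = 72
`z = y + n` → z = 98
`y = z - y` → y = 72
So n = 72

Answer: 72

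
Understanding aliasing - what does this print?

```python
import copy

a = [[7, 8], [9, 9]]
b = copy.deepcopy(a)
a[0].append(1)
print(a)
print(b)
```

Key concept: deep copy is fully independent.
Step by step:
`a = [[7, 8], [9, 9]]` → a = [[7, 8], [9, 9]]
`b = copy.deepcopy(a)` → b = [[7, 8], [9, 9]]
`a[0].append(1)` → a = [[7, 8, 1], [9, 9]]
`print(a)` → prints [[7, 8, 1], [9, 9]]
`print(b)` → prints [[7, 8], [9, 9]]

Answer:
[[7, 8, 1], [9, 9]]
[[7, 8], [9, 9]]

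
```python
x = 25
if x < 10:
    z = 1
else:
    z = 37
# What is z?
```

Trace:
`x = 25` → x = 25
`if x < 10: ...` → x < 10 is False, take else branch → z = 37
So z = 37

Answer: 37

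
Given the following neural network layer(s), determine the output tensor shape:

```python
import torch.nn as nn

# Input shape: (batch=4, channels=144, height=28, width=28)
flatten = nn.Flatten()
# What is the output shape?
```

Input: (4, 144, 28, 28) -> Output: (4, 112896)

Answer: (4, 112896)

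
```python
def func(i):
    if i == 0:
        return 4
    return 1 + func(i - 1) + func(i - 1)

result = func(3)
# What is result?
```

func(i) = 1 + 2·func(i-1), func(0)=4. Closed form: (4+1)·2^3 - 1 = 39.

Answer: 39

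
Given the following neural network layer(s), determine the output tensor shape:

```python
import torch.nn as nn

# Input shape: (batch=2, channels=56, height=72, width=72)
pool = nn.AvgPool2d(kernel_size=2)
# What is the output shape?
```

Input: (2, 56, 72, 72) -> Output: (2, 56, 36, 36)

Answer: (2, 56, 36, 36)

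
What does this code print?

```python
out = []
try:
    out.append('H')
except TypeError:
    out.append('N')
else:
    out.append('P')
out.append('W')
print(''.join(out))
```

Execution trace: 'H' (try body, no exception) → 'P' (else) → 'W' (after the try/except). Output: HPW

Answer: HPW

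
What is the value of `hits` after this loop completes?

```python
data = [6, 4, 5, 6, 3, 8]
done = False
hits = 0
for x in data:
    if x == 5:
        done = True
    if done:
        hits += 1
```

Count elements after first 5 in [6, 4, 5, 6, 3, 8]
`hits` takes the values: 0 → 1 → 2 → 3 → 4

Answer: 4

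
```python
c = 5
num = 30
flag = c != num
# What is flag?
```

Trace:
`c = 5` → c = 5
`num = 30` → num = 30
`flag = c != num` → flag = True
So flag = True

Answer: True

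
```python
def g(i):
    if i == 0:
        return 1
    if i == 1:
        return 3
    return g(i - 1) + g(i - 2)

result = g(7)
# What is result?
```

Build up from base cases: g(0)=1, g(1)=3, g(2)=4, g(3)=7, g(4)=11, g(5)=18, g(6)=29, ..., g(7)=47

Answer: 47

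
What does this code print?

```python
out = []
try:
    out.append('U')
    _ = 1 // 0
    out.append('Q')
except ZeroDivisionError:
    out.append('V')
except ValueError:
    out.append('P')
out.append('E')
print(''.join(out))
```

Execution trace: 'U' (try body) → 'V' (except ZeroDivisionError) → 'E' (after the try/except). Output: UVE

Answer: UVE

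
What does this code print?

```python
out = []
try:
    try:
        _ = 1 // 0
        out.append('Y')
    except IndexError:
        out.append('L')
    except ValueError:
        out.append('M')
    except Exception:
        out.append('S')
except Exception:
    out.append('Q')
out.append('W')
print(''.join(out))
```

Execution trace: 'S' (inner except Exception) → 'W' (after the try/except). Output: SW

Answer: SW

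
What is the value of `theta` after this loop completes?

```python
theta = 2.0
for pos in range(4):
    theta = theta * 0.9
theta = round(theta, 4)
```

Exponential decay: 2.0 * 0.9^4
`theta` takes the values: 2.0 → 1.8 → 1.62 → 1.458 → 1.3122

Answer: 1.3122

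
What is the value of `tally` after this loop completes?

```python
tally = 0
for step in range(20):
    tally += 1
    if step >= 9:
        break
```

Loop breaks when step reaches 9, tally is 10
`tally` takes the values: 0 → 1 → 2 → 3 → 4 → 5 → 6 → 7 → 8 → 9 → 10

Answer: 10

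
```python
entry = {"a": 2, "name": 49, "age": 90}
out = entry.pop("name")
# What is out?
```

Trace:
`entry = {"a": 2, "name": 49, "age": 90}` → entry = {'a': 2, 'name': 49, 'age': 90}
`out = entry.pop("name")` → entry = {'a': 2, 'age': 90}; out = 49
So out = 49

Answer: 49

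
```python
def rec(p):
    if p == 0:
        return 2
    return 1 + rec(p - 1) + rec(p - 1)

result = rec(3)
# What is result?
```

rec(p) = 1 + 2·rec(p-1), rec(0)=2. Closed form: (2+1)·2^3 - 1 = 23.

Answer: 23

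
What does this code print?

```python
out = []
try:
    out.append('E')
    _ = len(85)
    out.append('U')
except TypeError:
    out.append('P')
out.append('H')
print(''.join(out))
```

Execution trace: 'E' (try body) → 'P' (except TypeError) → 'H' (after the try/except). Output: EPH

Answer: EPH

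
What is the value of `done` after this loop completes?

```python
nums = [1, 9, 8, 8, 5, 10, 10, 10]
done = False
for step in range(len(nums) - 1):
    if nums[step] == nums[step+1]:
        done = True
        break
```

Check consecutive duplicates in [1, 9, 8, 8, 5, 10, 10, 10]
`done` takes the values: False → True

Answer: True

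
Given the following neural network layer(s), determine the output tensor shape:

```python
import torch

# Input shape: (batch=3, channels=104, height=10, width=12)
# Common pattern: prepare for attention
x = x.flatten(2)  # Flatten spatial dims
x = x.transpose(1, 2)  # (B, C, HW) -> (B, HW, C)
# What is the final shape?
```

Input: (3, 104, 10, 12) -> after flatten(2): (3, 104, 120) -> Output: (3, 120, 104)

Answer: (3, 120, 104)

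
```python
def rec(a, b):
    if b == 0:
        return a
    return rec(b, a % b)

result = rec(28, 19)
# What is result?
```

rec(28, 19) -> rec(19, 9) -> rec(9, 1) -> rec(1, 0) -> 1

Answer: 1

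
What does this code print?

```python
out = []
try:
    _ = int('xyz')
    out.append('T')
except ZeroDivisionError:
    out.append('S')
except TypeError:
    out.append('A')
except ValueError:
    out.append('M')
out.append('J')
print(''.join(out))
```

Execution trace: 'M' (except ValueError) → 'J' (after the try/except). Output: MJ

Answer: MJ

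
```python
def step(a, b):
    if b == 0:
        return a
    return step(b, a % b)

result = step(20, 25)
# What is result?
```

step(20, 25) -> step(25, 20) -> step(20, 5) -> step(5, 0) -> 5

Answer: 5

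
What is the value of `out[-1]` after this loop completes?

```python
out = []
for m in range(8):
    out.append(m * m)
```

Last element of squares 0 to 7
`out` takes the values: [] → [0] → [0, 1] → [0, 1, 4] → [0, 1, 4, 9] → [0, 1, 4, 9, 16] → [0, 1, 4, 9, 16, 25] → [0, 1, 4, 9, 16, 25, 36] → [0, 1, 4, 9, 16, 25, 36, 49]
So `out[-1]` = 49

Answer: 49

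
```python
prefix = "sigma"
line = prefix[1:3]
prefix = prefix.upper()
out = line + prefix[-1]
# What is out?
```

Trace:
`prefix = "sigma"` → prefix = 'sigma'
`line = prefix[1:3]` → line = 'ig'
`prefix = prefix.upper()` → prefix = 'SIGMA'
`out = line + prefix[-1]` → out = 'igA'
So out = 'igA'

Answer: 'igA'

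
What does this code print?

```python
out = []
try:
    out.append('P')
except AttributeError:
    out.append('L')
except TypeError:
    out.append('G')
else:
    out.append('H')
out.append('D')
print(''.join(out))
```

Execution trace: 'P' (try body, no exception) → 'H' (else) → 'D' (after the try/except). Output: PHD

Answer: PHD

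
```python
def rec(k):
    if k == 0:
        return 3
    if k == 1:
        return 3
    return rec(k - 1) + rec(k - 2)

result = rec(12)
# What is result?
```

Build up from base cases: rec(0)=3, rec(1)=3, rec(2)=6, rec(3)=9, rec(4)=15, rec(5)=24, rec(6)=39, ..., rec(12)=699

Answer: 699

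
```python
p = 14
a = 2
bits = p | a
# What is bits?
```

Trace:
`p = 14` → p = 14
`a = 2` → a = 2
`bits = p | a` → bits = 14
So bits = 14

Answer: 14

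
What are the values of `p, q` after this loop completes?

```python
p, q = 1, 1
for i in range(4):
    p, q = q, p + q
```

Fibonacci: after 4 iterations
`p, q` takes the values: (1, 1) → (1, 2) → (2, 3) → (3, 5) → (5, 8)

Answer: 5, 8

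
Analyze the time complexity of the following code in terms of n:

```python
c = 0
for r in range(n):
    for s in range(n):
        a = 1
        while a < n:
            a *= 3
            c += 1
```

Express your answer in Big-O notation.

Each loop level contributes: n × n × log n. Multiplying the contributions gives O(n^2 log n).

Answer: O(n^2 log n)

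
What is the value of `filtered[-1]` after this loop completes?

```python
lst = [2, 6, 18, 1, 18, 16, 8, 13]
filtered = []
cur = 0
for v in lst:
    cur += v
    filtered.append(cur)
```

Cumulative sum ends at 82
`filtered` takes the values: [] → [2] → [2, 8] → [2, 8, 26] → [2, 8, 26, 27] → [2, 8, 26, 27, 45] → [2, 8, 26, 27, 45, 61] → [2, 8, 26, 27, 45, 61, 69] → [2, 8, 26, 27, 45, 61, 69, 82]
So `filtered[-1]` = 82

Answer: 82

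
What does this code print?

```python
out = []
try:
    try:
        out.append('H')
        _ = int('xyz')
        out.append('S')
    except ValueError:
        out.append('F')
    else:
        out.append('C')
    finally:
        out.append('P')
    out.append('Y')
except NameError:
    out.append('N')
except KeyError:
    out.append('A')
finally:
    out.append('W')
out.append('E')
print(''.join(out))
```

Execution trace: 'H' (inner try body) → 'F' (inner except ValueError) → 'P' (inner finally) → 'Y' (try body, no exception) → 'W' (finally) → 'E' (after the try/except). Output: HFPYWE

Answer: HFPYWE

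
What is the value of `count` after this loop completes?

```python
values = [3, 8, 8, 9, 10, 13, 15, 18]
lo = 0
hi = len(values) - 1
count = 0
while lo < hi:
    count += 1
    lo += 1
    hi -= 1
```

Iterations until pointers meet (list length 8)
`count` takes the values: 0 → 1 → 2 → 3 → 4

Answer: 4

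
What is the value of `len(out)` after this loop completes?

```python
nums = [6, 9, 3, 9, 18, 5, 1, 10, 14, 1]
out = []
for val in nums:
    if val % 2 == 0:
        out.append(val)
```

Count even numbers in [6, 9, 3, 9, 18, 5, 1, 10, 14, 1]
`out` takes the values: [] → [6] → [6, 18] → [6, 18, 10] → [6, 18, 10, 14]
So `len(out)` = 4

Answer: 4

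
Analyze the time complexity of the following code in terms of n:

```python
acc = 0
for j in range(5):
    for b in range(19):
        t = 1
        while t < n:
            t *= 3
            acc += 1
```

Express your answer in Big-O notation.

Each loop level contributes: 1 × 1 × log n. Multiplying the contributions gives O(log n).

Answer: O(log n)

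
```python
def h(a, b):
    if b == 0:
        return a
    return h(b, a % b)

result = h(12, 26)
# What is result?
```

h(12, 26) -> h(26, 12) -> h(12, 2) -> h(2, 0) -> 2

Answer: 2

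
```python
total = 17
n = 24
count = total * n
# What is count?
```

Trace:
`total = 17` → total = 17
`n = 24` → n = 24
`count = total * n` → count = 408
So count = 408

Answer: 408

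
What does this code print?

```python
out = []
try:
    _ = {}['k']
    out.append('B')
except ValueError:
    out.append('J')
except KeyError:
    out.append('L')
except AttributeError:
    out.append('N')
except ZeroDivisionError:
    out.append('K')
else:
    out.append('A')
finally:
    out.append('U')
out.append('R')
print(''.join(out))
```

Execution trace: 'L' (except KeyError) → 'U' (finally) → 'R' (after the try/except). Output: LUR

Answer: LUR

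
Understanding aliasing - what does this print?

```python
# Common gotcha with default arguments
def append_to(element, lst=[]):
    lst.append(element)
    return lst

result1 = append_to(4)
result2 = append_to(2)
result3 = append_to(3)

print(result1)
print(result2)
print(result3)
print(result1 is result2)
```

Key concept: mutable default argument gotcha.
Step by step:
`result1 = append_to(4)` → result1 = [4]
`result2 = append_to(2)` → result1 = [4, 2] (same object as result2); result2 = [4, 2] (same object as result1)
`result3 = append_to(3)` → result1 = [4, 2, 3] (same object as result2, result3); result2 = [4, 2, 3] (same object as result1, result3); result3 = [4, 2, 3] (same object as result1, result2)
`print(result1)` → prints [4, 2, 3]
`print(result2)` → prints [4, 2, 3]
`print(result3)` → prints [4, 2, 3]
`print(result1 is result2)` → prints True

Answer:
[4, 2, 3]
[4, 2, 3]
[4, 2, 3]
True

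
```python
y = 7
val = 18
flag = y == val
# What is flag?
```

Trace:
`y = 7` → y = 7
`val = 18` → val = 18
`flag = y == val` → flag = False
So flag = False

Answer: False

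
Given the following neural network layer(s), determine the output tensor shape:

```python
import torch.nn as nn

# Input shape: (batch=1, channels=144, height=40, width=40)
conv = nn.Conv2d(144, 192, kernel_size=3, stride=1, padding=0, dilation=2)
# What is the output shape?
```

Input: (1, 144, 40, 40) -> Output: (1, 192, 36, 36)

Answer: (1, 192, 36, 36)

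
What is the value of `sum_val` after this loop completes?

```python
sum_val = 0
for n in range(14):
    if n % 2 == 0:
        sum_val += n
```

Sum of even numbers 0 to 13
`sum_val` takes the values: 0 → 2 → 6 → 12 → 20 → 30 → 42

Answer: 42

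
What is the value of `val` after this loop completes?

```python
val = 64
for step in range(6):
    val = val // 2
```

Halve 6 times: 64 // 2^6 = 1
`val` takes the values: 64 → 32 → 16 → 8 → 4 → 2 → 1

Answer: 1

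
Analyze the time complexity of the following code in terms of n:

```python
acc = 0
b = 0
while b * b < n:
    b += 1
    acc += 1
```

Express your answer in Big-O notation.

Each loop level contributes: √n. Multiplying the contributions gives O(√n).

Answer: O(√n)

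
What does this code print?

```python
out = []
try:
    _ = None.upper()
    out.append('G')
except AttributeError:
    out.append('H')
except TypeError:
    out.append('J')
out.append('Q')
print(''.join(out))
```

Execution trace: 'H' (except AttributeError) → 'Q' (after the try/except). Output: HQ

Answer: HQ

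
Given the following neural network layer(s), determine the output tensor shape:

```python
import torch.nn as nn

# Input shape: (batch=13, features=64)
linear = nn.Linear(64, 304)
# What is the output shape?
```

Input: (13, 64) -> Output: (13, 304)

Answer: (13, 304)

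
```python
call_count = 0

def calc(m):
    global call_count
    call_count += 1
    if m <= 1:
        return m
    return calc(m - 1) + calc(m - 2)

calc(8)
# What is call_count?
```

Calls(m) = 1 + Calls(m-1) + Calls(m-2); Calls(0)=Calls(1)=1. For m=8 this gives 67.

Answer: 67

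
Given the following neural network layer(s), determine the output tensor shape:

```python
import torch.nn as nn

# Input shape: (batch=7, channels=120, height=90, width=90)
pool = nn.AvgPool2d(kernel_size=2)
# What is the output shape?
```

Input: (7, 120, 90, 90) -> Output: (7, 120, 45, 45)

Answer: (7, 120, 45, 45)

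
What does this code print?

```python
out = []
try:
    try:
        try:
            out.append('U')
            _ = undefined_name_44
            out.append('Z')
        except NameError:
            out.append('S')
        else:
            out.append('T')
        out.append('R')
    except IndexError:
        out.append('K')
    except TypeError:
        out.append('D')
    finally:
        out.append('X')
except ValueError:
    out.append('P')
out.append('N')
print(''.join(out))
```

Execution trace: 'U' (inner try body) → 'S' (inner except NameError) → 'R' (try body, no exception) → 'X' (finally) → 'N' (after the try/except). Output: USRXN

Answer: USRXN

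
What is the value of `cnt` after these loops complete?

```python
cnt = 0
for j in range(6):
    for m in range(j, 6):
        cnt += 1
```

Upper triangle: 6 + 5 + ... + 1
`cnt` takes the values: 0 → 1 → 2 → 3 → 4 → 5 → 6 → 7 → 8 → 9 → 10 → 11 → 12 → 13 → 14 → 15 → 16 → 17 → 18 → 19 → 20 → 21

Answer: 21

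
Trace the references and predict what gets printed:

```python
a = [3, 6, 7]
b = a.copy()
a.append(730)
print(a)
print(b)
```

Key concept: list.copy() creates independent copy.
Step by step:
`a = [3, 6, 7]` → a = [3, 6, 7]
`b = a.copy()` → b = [3, 6, 7]
`a.append(730)` → a = [3, 6, 7, 730]
`print(a)` → prints [3, 6, 7, 730]
`print(b)` → prints [3, 6, 7]

Answer:
[3, 6, 7, 730]
[3, 6, 7]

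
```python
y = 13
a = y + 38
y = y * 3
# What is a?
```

Trace:
`y = 13` → y = 13
`a = y + 38` → a = 51
`y = y * 3` → y = 39
So a = 51

Answer: 51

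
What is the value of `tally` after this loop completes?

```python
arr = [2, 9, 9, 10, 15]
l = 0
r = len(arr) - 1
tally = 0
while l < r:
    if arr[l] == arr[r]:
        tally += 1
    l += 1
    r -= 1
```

Count matching pairs from ends
`tally` takes the values: 0

Answer: 0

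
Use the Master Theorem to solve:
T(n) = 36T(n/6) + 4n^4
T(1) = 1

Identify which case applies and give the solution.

a=36, b=6, f(n)=4n^4. log_6(36) = 2. Since c=4 > 2 and the regularity condition holds (36(n/6)^4 = (36/6^4)n^4 with 36/6^4 < 1), Case 3 applies: T(n) = Θ(f(n)) = O(n^4).

Answer: O(n^4) - Case 3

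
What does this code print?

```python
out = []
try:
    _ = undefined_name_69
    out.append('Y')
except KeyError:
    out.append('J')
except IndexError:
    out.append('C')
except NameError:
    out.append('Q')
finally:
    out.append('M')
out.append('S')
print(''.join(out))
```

Execution trace: 'Q' (except NameError) → 'M' (finally) → 'S' (after the try/except). Output: QMS

Answer: QMS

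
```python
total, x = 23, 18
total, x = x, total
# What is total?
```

Trace:
`total, x = 23, 18` → total = 23; x = 18
`total, x = x, total` → total = 18; x = 23
So total = 18

Answer: 18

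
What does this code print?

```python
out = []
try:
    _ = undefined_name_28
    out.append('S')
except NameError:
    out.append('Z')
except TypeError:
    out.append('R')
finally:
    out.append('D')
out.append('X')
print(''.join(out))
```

Execution trace: 'Z' (except NameError) → 'D' (finally) → 'X' (after the try/except). Output: ZDX

Answer: ZDX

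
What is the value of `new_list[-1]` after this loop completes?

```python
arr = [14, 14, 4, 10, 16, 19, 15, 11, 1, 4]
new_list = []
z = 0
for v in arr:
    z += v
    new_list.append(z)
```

Cumulative sum ends at 108
`new_list` takes the values: [] → [14] → [14, 28] → [14, 28, 32] → [14, 28, 32, 42] → [14, 28, 32, 42, 58] → [14, 28, 32, 42, 58, 77] → [14, 28, 32, 42, 58, 77, 92] → [14, 28, 32, 42, 58, 77, 92, 103] → [14, 28, 32, 42, 58, 77, 92, 103, 104] → [14, 28, 32, 42, 58, 77, 92, 103, 104, 108]
So `new_list[-1]` = 108

Answer: 108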